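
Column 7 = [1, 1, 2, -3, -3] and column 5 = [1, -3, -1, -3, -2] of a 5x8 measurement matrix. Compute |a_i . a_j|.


Inner product: 1*1 + 1*-3 + 2*-1 + -3*-3 + -3*-2
Products: [1, -3, -2, 9, 6]
Sum = 11.
|dot| = 11.

11


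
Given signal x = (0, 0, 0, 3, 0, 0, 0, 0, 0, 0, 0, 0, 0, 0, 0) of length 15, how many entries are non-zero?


Non-zero positions: [3].
Sparsity = 1.

1


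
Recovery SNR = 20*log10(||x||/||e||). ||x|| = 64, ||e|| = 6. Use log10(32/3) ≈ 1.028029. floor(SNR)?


||x||/||e|| = 64/6 = 32/3.
log10(32/3) ≈ 1.028029.
20*log10(||x||/||e||) ≈ 20*1.028029 = 20.56058.
floor(20.56058) = 20.

20


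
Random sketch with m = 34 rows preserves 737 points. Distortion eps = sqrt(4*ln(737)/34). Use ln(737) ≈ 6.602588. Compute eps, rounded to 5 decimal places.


ln(737) ≈ 6.602588.
4*ln(N)/m ≈ 4*6.602588/34 ≈ 0.77677506.
eps = sqrt(0.77677506) ≈ 0.8813484 ≈ 0.88135.

0.88135


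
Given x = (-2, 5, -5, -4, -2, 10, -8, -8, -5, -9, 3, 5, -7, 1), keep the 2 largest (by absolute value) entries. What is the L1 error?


Sorted |x_i| descending: [10, 9, 8, 8, 7, 5, 5, 5, 5, 4, 3, 2, 2, 1]
Keep top 2: [10, 9]
Tail entries: [8, 8, 7, 5, 5, 5, 5, 4, 3, 2, 2, 1]
L1 error = sum of tail = 55.

55


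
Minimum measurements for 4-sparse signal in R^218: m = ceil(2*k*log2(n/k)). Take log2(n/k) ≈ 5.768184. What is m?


log2(n/k) = log2(218/4) ≈ 5.768184.
2*k*log2(n/k) ≈ 2*4*5.768184 = 46.145472.
m = ceil(46.145472) = 47.

47


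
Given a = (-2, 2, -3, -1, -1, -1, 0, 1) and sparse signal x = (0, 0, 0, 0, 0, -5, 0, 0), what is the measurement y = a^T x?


Non-zero terms: ['-1*-5']
Products: [5]
y = sum = 5.

5


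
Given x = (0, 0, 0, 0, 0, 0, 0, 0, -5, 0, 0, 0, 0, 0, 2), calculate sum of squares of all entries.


Non-zero entries: [(8, -5), (14, 2)]
Squares: [25, 4]
||x||_2^2 = sum = 29.

29


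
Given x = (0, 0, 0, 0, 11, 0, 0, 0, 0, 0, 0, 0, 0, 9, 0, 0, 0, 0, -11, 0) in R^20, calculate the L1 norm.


Non-zero entries: [(4, 11), (13, 9), (18, -11)]
Absolute values: [11, 9, 11]
||x||_1 = sum = 31.

31


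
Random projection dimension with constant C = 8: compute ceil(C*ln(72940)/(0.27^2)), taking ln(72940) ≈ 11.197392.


ln(72940) ≈ 11.197392.
eps^2 = 0.27^2 = 0.0729.
C*ln(N)/eps^2 ≈ 8*11.197392/0.0729 ≈ 1228.7947.
m = ceil(1228.7947) = 1229.

1229


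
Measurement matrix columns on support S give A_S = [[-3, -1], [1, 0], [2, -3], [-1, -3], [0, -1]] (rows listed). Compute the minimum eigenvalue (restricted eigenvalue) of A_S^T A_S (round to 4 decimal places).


A_S^T A_S = [[15, 0], [0, 20]].
trace = 35.
det = 300.
disc = trace^2 - 4*det = 1225 - 4*300 = 25.
sqrt(25) = 5.
lam_min = (35 - 5)/2 = 15 = 15.0000.

15.0000


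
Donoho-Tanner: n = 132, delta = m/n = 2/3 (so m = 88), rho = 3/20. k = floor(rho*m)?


m = 2/3*132 = 88.
rho = 3/20.
rho*m = 3/20*88 = 13.2.
k = floor(13.2) = 13.

13


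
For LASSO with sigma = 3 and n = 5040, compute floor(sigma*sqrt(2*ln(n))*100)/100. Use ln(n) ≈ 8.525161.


ln(5040) ≈ 8.525161.
2*ln(n) ≈ 17.050322.
sqrt(2*ln(n)) ≈ sqrt(17.050322) ≈ 4.129204.
lambda ≈ 3*4.129204 = 12.387612.
floor(lambda*100)/100 = 12.38.

12.38


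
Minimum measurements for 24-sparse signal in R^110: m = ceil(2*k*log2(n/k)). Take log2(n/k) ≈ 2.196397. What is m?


log2(n/k) = log2(110/24) ≈ 2.196397.
2*k*log2(n/k) ≈ 2*24*2.196397 = 105.427056.
m = ceil(105.427056) = 106.

106


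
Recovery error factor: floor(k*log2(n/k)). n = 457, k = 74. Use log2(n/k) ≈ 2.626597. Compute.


log2(n/k) = log2(457/74) ≈ 2.626597.
k*log2(n/k) ≈ 74*2.626597 = 194.368178.
floor(194.368178) = 194.

194


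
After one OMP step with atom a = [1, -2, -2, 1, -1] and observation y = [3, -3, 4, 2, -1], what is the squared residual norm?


a^T a = 11.
a^T y = 4.
coeff = 4/11 = 4/11.
||r||^2 = 413/11.

413/11


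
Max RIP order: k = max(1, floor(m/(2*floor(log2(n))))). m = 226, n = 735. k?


floor(log2(735)) = 9.
2*9 = 18.
m/(2*floor(log2(n))) = 226/18 ≈ 12.5556.
floor = 12.
k = max(1, 12) = 12.

12


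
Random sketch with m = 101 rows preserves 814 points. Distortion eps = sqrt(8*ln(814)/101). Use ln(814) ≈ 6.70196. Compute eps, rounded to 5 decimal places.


ln(814) ≈ 6.70196.
8*ln(N)/m ≈ 8*6.70196/101 ≈ 0.53084832.
eps = sqrt(0.53084832) ≈ 0.7285934 ≈ 0.72859.

0.72859


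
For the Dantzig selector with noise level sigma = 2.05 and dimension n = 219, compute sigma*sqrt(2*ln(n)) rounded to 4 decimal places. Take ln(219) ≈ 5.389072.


ln(219) ≈ 5.389072.
2*ln(n) ≈ 10.778144.
sqrt(2*ln(n)) ≈ sqrt(10.778144) ≈ 3.283008.
threshold ≈ 2.05*3.283008 = 6.7301664 ≈ 6.7302.

6.7302


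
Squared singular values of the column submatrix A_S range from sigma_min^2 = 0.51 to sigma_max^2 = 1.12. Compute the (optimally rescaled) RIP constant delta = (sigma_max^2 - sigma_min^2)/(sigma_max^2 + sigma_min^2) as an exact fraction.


lambda_max - lambda_min = 1.12 - 0.51 = 0.61.
lambda_max + lambda_min = 1.12 + 0.51 = 1.63.
delta = 0.61/1.63 = 61/163.

61/163


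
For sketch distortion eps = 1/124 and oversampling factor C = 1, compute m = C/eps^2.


1/eps = 124.
(1/eps)^2 = 15376.
m = 1*15376 = 15376.

15376


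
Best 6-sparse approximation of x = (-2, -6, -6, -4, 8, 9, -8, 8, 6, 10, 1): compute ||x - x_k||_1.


Sorted |x_i| descending: [10, 9, 8, 8, 8, 6, 6, 6, 4, 2, 1]
Keep top 6: [10, 9, 8, 8, 8, 6]
Tail entries: [6, 6, 4, 2, 1]
L1 error = sum of tail = 19.

19


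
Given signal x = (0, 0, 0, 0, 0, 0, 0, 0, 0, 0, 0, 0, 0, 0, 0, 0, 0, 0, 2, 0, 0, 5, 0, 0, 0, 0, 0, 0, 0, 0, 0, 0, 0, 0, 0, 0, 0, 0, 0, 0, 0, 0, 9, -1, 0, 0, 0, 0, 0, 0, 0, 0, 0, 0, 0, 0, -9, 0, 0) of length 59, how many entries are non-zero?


Non-zero positions: [18, 21, 42, 43, 56].
Sparsity = 5.

5


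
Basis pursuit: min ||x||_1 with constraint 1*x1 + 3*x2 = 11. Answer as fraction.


Axis intercepts:
  x1 = 11, x2 = 0: L1 = 11
  x1 = 0, x2 = 11/3: L1 = 11/3
x* = (0, 11/3)
||x*||_1 = 11/3.

11/3


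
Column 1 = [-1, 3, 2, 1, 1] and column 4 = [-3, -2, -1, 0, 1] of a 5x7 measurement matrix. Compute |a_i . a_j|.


Inner product: -1*-3 + 3*-2 + 2*-1 + 1*0 + 1*1
Products: [3, -6, -2, 0, 1]
Sum = -4.
|dot| = 4.

4


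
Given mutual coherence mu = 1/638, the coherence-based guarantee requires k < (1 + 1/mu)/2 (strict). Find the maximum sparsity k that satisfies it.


1/mu = 638.
1 + 1/mu = 639.
(1 + 1/mu)/2 = 319.5 is not an integer, so k_max = floor(319.5) = 319.

319


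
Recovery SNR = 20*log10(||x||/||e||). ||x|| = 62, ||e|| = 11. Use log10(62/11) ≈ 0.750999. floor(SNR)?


||x||/||e|| = 62/11.
log10(62/11) ≈ 0.750999.
20*log10(||x||/||e||) ≈ 20*0.750999 = 15.01998.
floor(15.01998) = 15.

15


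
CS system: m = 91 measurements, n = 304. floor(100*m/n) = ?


100*m/n = 100*91/304 ≈ 29.9342.
floor = 29.

29


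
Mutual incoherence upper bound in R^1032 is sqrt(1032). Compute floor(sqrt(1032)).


32^2 = 1024 <= 1032 < 1089 = 33^2, so 32 <= sqrt(1032) < 33.
floor(sqrt(1032)) = 32.

32


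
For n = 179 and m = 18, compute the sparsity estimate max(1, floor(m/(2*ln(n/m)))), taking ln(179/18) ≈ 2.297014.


n/m = 179/18.
ln(n/m) ≈ 2.297014.
2*ln(n/m) ≈ 4.594028.
m/(2*ln(n/m)) ≈ 18/4.594028 ≈ 3.9181.
floor = 3.
k_max = max(1, 3) = 3.

3


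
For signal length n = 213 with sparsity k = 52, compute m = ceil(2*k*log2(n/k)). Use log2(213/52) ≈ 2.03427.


log2(n/k) = log2(213/52) ≈ 2.03427.
2*k*log2(n/k) ≈ 2*52*2.03427 = 211.56408.
m = ceil(211.56408) = 212.

212


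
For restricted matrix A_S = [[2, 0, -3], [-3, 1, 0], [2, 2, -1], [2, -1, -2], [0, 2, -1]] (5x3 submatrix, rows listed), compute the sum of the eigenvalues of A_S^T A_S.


Sum of eigenvalues of A_S^T A_S = trace(A_S^T A_S) = sum of squared column norms of A_S.
A_S^T A_S diagonal: [21, 10, 15].
trace = 21 + 10 + 15 = 46.

46


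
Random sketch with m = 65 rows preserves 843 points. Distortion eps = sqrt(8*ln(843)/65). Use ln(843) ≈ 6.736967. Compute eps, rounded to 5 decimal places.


ln(843) ≈ 6.736967.
8*ln(N)/m ≈ 8*6.736967/65 ≈ 0.82916517.
eps = sqrt(0.82916517) ≈ 0.9105851 ≈ 0.91059.

0.91059


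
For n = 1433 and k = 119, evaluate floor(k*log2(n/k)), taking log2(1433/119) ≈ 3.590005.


log2(n/k) = log2(1433/119) ≈ 3.590005.
k*log2(n/k) ≈ 119*3.590005 = 427.210595.
floor(427.210595) = 427.

427


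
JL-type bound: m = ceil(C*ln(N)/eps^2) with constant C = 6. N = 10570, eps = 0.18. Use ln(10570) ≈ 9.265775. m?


ln(10570) ≈ 9.265775.
eps^2 = 0.18^2 = 0.0324.
C*ln(N)/eps^2 ≈ 6*9.265775/0.0324 ≈ 1715.8843.
m = ceil(1715.8843) = 1716.

1716


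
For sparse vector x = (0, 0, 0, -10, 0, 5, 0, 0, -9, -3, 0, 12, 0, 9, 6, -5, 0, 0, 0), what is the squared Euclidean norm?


Non-zero entries: [(3, -10), (5, 5), (8, -9), (9, -3), (11, 12), (13, 9), (14, 6), (15, -5)]
Squares: [100, 25, 81, 9, 144, 81, 36, 25]
||x||_2^2 = sum = 501.

501


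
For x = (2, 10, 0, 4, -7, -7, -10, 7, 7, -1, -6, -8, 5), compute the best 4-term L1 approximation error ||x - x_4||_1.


Sorted |x_i| descending: [10, 10, 8, 7, 7, 7, 7, 6, 5, 4, 2, 1, 0]
Keep top 4: [10, 10, 8, 7]
Tail entries: [7, 7, 7, 6, 5, 4, 2, 1, 0]
L1 error = sum of tail = 39.

39


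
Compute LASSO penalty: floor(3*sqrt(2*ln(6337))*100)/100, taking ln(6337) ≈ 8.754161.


ln(6337) ≈ 8.754161.
2*ln(n) ≈ 17.508322.
sqrt(2*ln(n)) ≈ sqrt(17.508322) ≈ 4.184295.
lambda ≈ 3*4.184295 = 12.552885.
floor(lambda*100)/100 = 12.55.

12.55


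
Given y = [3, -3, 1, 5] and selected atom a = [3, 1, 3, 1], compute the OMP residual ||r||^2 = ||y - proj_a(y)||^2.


a^T a = 20.
a^T y = 14.
coeff = 14/20 = 7/10.
||r||^2 = 171/5.

171/5


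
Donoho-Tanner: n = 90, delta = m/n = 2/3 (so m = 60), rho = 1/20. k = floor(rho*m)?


m = 2/3*90 = 60.
rho = 1/20.
rho*m = 1/20*60 = 3.
k = floor(3) = 3.

3


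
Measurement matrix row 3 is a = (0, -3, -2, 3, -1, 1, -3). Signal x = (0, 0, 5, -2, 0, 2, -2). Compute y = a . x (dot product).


Non-zero terms: ['-2*5', '3*-2', '1*2', '-3*-2']
Products: [-10, -6, 2, 6]
y = sum = -8.

-8


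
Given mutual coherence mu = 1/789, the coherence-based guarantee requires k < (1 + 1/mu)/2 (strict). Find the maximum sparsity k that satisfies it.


1/mu = 789.
1 + 1/mu = 790.
(1 + 1/mu)/2 = 395 is an integer and the inequality is strict, so k_max = 395 - 1 = 394.

394


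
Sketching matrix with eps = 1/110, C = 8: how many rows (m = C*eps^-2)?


1/eps = 110.
(1/eps)^2 = 12100.
m = 8*12100 = 96800.

96800


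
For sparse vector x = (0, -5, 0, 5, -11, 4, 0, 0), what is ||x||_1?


Non-zero entries: [(1, -5), (3, 5), (4, -11), (5, 4)]
Absolute values: [5, 5, 11, 4]
||x||_1 = sum = 25.

25


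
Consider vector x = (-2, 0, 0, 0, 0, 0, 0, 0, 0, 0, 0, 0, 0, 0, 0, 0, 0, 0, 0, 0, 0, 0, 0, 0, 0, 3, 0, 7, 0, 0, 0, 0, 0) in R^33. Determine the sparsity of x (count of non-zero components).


Non-zero positions: [0, 25, 27].
Sparsity = 3.

3


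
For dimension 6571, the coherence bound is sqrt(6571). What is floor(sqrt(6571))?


81^2 = 6561 <= 6571 < 6724 = 82^2, so 81 <= sqrt(6571) < 82.
floor(sqrt(6571)) = 81.

81


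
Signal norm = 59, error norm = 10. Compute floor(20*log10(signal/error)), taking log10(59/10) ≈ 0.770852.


||x||/||e|| = 59/10.
log10(59/10) ≈ 0.770852.
20*log10(||x||/||e||) ≈ 20*0.770852 = 15.41704.
floor(15.41704) = 15.

15


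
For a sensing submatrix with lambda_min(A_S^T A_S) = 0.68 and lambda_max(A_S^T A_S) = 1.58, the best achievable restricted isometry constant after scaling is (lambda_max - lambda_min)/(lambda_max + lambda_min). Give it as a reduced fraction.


lambda_max - lambda_min = 1.58 - 0.68 = 0.90.
lambda_max + lambda_min = 1.58 + 0.68 = 2.26.
delta = 0.90/2.26 = 90/226 = 45/113.

45/113


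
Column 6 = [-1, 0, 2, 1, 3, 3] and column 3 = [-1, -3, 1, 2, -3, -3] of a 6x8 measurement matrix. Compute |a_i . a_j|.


Inner product: -1*-1 + 0*-3 + 2*1 + 1*2 + 3*-3 + 3*-3
Products: [1, 0, 2, 2, -9, -9]
Sum = -13.
|dot| = 13.

13


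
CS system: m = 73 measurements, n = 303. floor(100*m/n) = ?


100*m/n = 100*73/303 ≈ 24.0924.
floor = 24.

24


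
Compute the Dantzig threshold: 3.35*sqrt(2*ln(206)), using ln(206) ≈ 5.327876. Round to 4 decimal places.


ln(206) ≈ 5.327876.
2*ln(n) ≈ 10.655752.
sqrt(2*ln(n)) ≈ sqrt(10.655752) ≈ 3.264315.
threshold ≈ 3.35*3.264315 = 10.93545525 ≈ 10.9355.

10.9355


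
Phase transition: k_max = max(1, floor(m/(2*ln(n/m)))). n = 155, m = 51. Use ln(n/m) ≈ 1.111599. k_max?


n/m = 155/51.
ln(n/m) ≈ 1.111599.
2*ln(n/m) ≈ 2.223198.
m/(2*ln(n/m)) ≈ 51/2.223198 ≈ 22.9399.
floor = 22.
k_max = max(1, 22) = 22.

22


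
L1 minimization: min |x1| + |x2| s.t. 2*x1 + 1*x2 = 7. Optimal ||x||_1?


Axis intercepts:
  x1 = 7/2, x2 = 0: L1 = 7/2
  x1 = 0, x2 = 7: L1 = 7
x* = (7/2, 0)
||x*||_1 = 7/2.

7/2


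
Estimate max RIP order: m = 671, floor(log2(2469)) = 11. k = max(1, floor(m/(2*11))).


floor(log2(2469)) = 11.
2*11 = 22.
m/(2*floor(log2(n))) = 671/22 ≈ 30.5.
floor = 30.
k = max(1, 30) = 30.

30


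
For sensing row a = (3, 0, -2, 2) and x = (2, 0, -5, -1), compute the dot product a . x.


Non-zero terms: ['3*2', '-2*-5', '2*-1']
Products: [6, 10, -2]
y = sum = 14.

14


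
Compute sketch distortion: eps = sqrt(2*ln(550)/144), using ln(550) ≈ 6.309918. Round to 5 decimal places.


ln(550) ≈ 6.309918.
2*ln(N)/m ≈ 2*6.309918/144 ≈ 0.08763775.
eps = sqrt(0.08763775) ≈ 0.2960367 ≈ 0.29604.

0.29604


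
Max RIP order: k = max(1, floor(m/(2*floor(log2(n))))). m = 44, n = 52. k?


floor(log2(52)) = 5.
2*5 = 10.
m/(2*floor(log2(n))) = 44/10 ≈ 4.4.
floor = 4.
k = max(1, 4) = 4.

4


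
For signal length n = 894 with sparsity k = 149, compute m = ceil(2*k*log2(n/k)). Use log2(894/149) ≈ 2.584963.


log2(n/k) = log2(894/149) ≈ 2.584963.
2*k*log2(n/k) ≈ 2*149*2.584963 = 770.318974.
m = ceil(770.318974) = 771.

771


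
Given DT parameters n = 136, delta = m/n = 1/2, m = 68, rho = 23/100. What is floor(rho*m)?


m = 1/2*136 = 68.
rho = 23/100.
rho*m = 23/100*68 = 15.64.
k = floor(15.64) = 15.

15


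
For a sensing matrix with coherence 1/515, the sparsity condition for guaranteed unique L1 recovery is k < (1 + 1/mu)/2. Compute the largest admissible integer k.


1/mu = 515.
1 + 1/mu = 516.
(1 + 1/mu)/2 = 258 is an integer and the inequality is strict, so k_max = 258 - 1 = 257.

257


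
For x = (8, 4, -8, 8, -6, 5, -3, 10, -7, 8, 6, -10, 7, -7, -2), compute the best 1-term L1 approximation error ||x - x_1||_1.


Sorted |x_i| descending: [10, 10, 8, 8, 8, 8, 7, 7, 7, 6, 6, 5, 4, 3, 2]
Keep top 1: [10]
Tail entries: [10, 8, 8, 8, 8, 7, 7, 7, 6, 6, 5, 4, 3, 2]
L1 error = sum of tail = 89.

89


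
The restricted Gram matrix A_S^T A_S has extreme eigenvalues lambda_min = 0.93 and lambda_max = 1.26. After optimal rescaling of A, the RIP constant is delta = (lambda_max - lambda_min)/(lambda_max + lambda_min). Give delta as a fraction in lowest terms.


lambda_max - lambda_min = 1.26 - 0.93 = 0.33.
lambda_max + lambda_min = 1.26 + 0.93 = 2.19.
delta = 0.33/2.19 = 33/219 = 11/73.

11/73


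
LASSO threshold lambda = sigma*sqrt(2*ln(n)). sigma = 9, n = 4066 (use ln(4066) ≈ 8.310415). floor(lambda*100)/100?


ln(4066) ≈ 8.310415.
2*ln(n) ≈ 16.62083.
sqrt(2*ln(n)) ≈ sqrt(16.62083) ≈ 4.076865.
lambda ≈ 9*4.076865 = 36.691785.
floor(lambda*100)/100 = 36.69.

36.69


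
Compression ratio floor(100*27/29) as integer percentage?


100*m/n = 100*27/29 ≈ 93.1034.
floor = 93.

93


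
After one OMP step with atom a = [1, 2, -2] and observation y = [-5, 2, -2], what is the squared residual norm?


a^T a = 9.
a^T y = 3.
coeff = 3/9 = 1/3.
||r||^2 = 32.

32


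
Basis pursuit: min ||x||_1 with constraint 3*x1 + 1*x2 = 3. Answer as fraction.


Axis intercepts:
  x1 = 1, x2 = 0: L1 = 1
  x1 = 0, x2 = 3: L1 = 3
x* = (1, 0)
||x*||_1 = 1.

1


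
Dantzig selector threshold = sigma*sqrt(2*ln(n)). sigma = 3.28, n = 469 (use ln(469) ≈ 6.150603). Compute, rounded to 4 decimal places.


ln(469) ≈ 6.150603.
2*ln(n) ≈ 12.301206.
sqrt(2*ln(n)) ≈ sqrt(12.301206) ≈ 3.507308.
threshold ≈ 3.28*3.507308 = 11.50397024 ≈ 11.5040.

11.5040


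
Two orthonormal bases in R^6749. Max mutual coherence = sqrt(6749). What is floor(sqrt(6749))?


82^2 = 6724 <= 6749 < 6889 = 83^2, so 82 <= sqrt(6749) < 83.
floor(sqrt(6749)) = 82.

82


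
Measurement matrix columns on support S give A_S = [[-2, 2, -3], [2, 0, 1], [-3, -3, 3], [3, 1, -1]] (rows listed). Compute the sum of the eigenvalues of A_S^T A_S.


Sum of eigenvalues of A_S^T A_S = trace(A_S^T A_S) = sum of squared column norms of A_S.
A_S^T A_S diagonal: [26, 14, 20].
trace = 26 + 14 + 20 = 60.

60


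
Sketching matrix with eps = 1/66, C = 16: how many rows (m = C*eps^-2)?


1/eps = 66.
(1/eps)^2 = 4356.
m = 16*4356 = 69696.

69696


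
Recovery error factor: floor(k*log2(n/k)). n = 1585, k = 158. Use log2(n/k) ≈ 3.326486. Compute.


log2(n/k) = log2(1585/158) ≈ 3.326486.
k*log2(n/k) ≈ 158*3.326486 = 525.584788.
floor(525.584788) = 525.

525


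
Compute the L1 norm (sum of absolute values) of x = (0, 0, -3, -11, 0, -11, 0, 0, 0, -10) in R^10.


Non-zero entries: [(2, -3), (3, -11), (5, -11), (9, -10)]
Absolute values: [3, 11, 11, 10]
||x||_1 = sum = 35.

35


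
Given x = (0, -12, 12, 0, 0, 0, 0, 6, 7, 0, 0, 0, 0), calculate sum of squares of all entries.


Non-zero entries: [(1, -12), (2, 12), (7, 6), (8, 7)]
Squares: [144, 144, 36, 49]
||x||_2^2 = sum = 373.

373


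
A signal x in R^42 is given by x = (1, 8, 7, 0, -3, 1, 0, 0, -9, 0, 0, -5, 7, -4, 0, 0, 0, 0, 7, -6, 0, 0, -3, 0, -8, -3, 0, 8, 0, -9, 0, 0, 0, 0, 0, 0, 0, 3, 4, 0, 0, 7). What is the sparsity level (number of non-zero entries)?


Non-zero positions: [0, 1, 2, 4, 5, 8, 11, 12, 13, 18, 19, 22, 24, 25, 27, 29, 37, 38, 41].
Sparsity = 19.

19


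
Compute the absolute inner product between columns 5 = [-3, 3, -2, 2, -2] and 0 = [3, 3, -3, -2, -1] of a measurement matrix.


Inner product: -3*3 + 3*3 + -2*-3 + 2*-2 + -2*-1
Products: [-9, 9, 6, -4, 2]
Sum = 4.
|dot| = 4.

4


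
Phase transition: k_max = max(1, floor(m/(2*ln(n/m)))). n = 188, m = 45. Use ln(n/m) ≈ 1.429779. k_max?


n/m = 188/45.
ln(n/m) ≈ 1.429779.
2*ln(n/m) ≈ 2.859558.
m/(2*ln(n/m)) ≈ 45/2.859558 ≈ 15.7367.
floor = 15.
k_max = max(1, 15) = 15.

15


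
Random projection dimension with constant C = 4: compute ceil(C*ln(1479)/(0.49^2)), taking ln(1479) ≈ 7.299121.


ln(1479) ≈ 7.299121.
eps^2 = 0.49^2 = 0.2401.
C*ln(N)/eps^2 ≈ 4*7.299121/0.2401 ≈ 121.6013.
m = ceil(121.6013) = 122.

122


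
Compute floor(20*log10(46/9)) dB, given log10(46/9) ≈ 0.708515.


||x||/||e|| = 46/9.
log10(46/9) ≈ 0.708515.
20*log10(||x||/||e||) ≈ 20*0.708515 = 14.1703.
floor(14.1703) = 14.

14


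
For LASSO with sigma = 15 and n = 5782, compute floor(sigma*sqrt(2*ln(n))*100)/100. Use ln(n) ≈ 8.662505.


ln(5782) ≈ 8.662505.
2*ln(n) ≈ 17.32501.
sqrt(2*ln(n)) ≈ sqrt(17.32501) ≈ 4.162332.
lambda ≈ 15*4.162332 = 62.43498.
floor(lambda*100)/100 = 62.43.

62.43


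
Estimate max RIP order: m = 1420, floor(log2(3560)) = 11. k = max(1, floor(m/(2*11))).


floor(log2(3560)) = 11.
2*11 = 22.
m/(2*floor(log2(n))) = 1420/22 ≈ 64.5455.
floor = 64.
k = max(1, 64) = 64.

64


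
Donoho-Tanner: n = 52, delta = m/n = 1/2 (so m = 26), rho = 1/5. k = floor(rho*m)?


m = 1/2*52 = 26.
rho = 1/5.
rho*m = 1/5*26 = 5.2.
k = floor(5.2) = 5.

5


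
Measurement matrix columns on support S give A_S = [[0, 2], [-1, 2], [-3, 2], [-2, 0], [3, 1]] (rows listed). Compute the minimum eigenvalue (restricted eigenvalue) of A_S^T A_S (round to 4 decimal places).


A_S^T A_S = [[23, -5], [-5, 13]].
trace = 36.
det = 274.
disc = trace^2 - 4*det = 1296 - 4*274 = 200.
sqrt(200) ≈ 14.142136.
lam_min = (36 - sqrt(200))/2 ≈ (36 - 14.142136)/2 = 10.928932 ≈ 10.9289.

10.9289


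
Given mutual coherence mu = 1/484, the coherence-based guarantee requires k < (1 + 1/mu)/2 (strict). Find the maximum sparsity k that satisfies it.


1/mu = 484.
1 + 1/mu = 485.
(1 + 1/mu)/2 = 242.5 is not an integer, so k_max = floor(242.5) = 242.

242


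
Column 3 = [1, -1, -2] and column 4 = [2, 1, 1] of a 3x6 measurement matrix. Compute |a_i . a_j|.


Inner product: 1*2 + -1*1 + -2*1
Products: [2, -1, -2]
Sum = -1.
|dot| = 1.

1


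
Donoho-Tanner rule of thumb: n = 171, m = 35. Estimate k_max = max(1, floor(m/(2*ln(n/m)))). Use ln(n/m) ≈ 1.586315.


n/m = 171/35.
ln(n/m) ≈ 1.586315.
2*ln(n/m) ≈ 3.17263.
m/(2*ln(n/m)) ≈ 35/3.17263 ≈ 11.0319.
floor = 11.
k_max = max(1, 11) = 11.

11


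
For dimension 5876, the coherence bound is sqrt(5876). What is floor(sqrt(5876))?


76^2 = 5776 <= 5876 < 5929 = 77^2, so 76 <= sqrt(5876) < 77.
floor(sqrt(5876)) = 76.

76


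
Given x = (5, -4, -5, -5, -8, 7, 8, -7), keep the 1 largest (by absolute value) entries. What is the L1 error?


Sorted |x_i| descending: [8, 8, 7, 7, 5, 5, 5, 4]
Keep top 1: [8]
Tail entries: [8, 7, 7, 5, 5, 5, 4]
L1 error = sum of tail = 41.

41


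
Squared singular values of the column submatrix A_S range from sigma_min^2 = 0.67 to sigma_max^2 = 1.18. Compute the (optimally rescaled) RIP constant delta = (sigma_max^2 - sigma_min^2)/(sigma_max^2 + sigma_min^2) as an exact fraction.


lambda_max - lambda_min = 1.18 - 0.67 = 0.51.
lambda_max + lambda_min = 1.18 + 0.67 = 1.85.
delta = 0.51/1.85 = 51/185.

51/185


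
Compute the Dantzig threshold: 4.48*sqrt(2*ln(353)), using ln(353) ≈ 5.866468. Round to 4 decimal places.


ln(353) ≈ 5.866468.
2*ln(n) ≈ 11.732936.
sqrt(2*ln(n)) ≈ sqrt(11.732936) ≈ 3.425337.
threshold ≈ 4.48*3.425337 = 15.34550976 ≈ 15.3455.

15.3455


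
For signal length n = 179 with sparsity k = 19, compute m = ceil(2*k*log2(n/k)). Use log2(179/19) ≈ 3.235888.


log2(n/k) = log2(179/19) ≈ 3.235888.
2*k*log2(n/k) ≈ 2*19*3.235888 = 122.963744.
m = ceil(122.963744) = 123.

123


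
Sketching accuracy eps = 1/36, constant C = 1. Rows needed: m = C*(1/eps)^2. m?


1/eps = 36.
(1/eps)^2 = 1296.
m = 1*1296 = 1296.

1296


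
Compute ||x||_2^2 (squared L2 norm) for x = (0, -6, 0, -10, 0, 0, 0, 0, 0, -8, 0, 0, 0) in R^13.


Non-zero entries: [(1, -6), (3, -10), (9, -8)]
Squares: [36, 100, 64]
||x||_2^2 = sum = 200.

200


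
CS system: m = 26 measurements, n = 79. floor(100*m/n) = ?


100*m/n = 100*26/79 ≈ 32.9114.
floor = 32.

32


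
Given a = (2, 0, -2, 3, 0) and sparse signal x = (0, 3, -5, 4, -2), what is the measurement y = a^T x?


Non-zero terms: ['0*3', '-2*-5', '3*4', '0*-2']
Products: [0, 10, 12, 0]
y = sum = 22.

22


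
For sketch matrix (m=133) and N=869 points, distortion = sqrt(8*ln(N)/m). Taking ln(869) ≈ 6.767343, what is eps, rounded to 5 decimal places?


ln(869) ≈ 6.767343.
8*ln(N)/m ≈ 8*6.767343/133 ≈ 0.40705823.
eps = sqrt(0.40705823) ≈ 0.6380112 ≈ 0.63801.

0.63801


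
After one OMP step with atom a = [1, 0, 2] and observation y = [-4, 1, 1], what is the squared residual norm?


a^T a = 5.
a^T y = -2.
coeff = -2/5 = -2/5.
||r||^2 = 86/5.

86/5


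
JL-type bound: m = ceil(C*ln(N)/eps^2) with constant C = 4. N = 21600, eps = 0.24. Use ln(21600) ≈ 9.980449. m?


ln(21600) ≈ 9.980449.
eps^2 = 0.24^2 = 0.0576.
C*ln(N)/eps^2 ≈ 4*9.980449/0.0576 ≈ 693.0867.
m = ceil(693.0867) = 694.

694


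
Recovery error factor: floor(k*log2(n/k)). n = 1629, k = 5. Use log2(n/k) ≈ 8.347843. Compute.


log2(n/k) = log2(1629/5) ≈ 8.347843.
k*log2(n/k) ≈ 5*8.347843 = 41.739215.
floor(41.739215) = 41.

41


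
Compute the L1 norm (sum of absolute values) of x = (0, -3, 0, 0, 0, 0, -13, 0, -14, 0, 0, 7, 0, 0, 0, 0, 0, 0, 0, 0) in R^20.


Non-zero entries: [(1, -3), (6, -13), (8, -14), (11, 7)]
Absolute values: [3, 13, 14, 7]
||x||_1 = sum = 37.

37


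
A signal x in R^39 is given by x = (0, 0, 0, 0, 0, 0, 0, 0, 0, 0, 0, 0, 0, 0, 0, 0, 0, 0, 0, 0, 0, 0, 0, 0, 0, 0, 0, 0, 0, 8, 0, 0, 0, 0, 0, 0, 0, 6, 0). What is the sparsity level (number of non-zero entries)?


Non-zero positions: [29, 37].
Sparsity = 2.

2


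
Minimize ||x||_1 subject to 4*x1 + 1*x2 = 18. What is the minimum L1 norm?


Axis intercepts:
  x1 = 9/2, x2 = 0: L1 = 9/2
  x1 = 0, x2 = 18: L1 = 18
x* = (9/2, 0)
||x*||_1 = 9/2.

9/2


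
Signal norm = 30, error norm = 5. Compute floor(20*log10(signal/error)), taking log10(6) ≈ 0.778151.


||x||/||e|| = 30/5 = 6.
log10(6) ≈ 0.778151.
20*log10(||x||/||e||) ≈ 20*0.778151 = 15.56302.
floor(15.56302) = 15.

15


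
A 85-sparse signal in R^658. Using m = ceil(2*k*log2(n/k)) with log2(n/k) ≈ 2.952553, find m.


log2(n/k) = log2(658/85) ≈ 2.952553.
2*k*log2(n/k) ≈ 2*85*2.952553 = 501.93401.
m = ceil(501.93401) = 502.

502


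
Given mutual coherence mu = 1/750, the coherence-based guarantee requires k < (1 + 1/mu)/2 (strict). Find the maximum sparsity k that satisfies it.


1/mu = 750.
1 + 1/mu = 751.
(1 + 1/mu)/2 = 375.5 is not an integer, so k_max = floor(375.5) = 375.

375


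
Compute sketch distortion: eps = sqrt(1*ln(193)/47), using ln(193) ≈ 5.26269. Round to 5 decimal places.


ln(193) ≈ 5.26269.
1*ln(N)/m ≈ 1*5.26269/47 ≈ 0.11197213.
eps = sqrt(0.11197213) ≈ 0.3346224 ≈ 0.33462.

0.33462


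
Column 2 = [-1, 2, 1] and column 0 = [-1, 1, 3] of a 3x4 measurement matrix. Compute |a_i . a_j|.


Inner product: -1*-1 + 2*1 + 1*3
Products: [1, 2, 3]
Sum = 6.
|dot| = 6.

6


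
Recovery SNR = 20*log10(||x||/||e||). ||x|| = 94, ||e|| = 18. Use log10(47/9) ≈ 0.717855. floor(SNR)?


||x||/||e|| = 94/18 = 47/9.
log10(47/9) ≈ 0.717855.
20*log10(||x||/||e||) ≈ 20*0.717855 = 14.3571.
floor(14.3571) = 14.

14


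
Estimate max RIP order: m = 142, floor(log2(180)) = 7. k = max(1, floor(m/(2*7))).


floor(log2(180)) = 7.
2*7 = 14.
m/(2*floor(log2(n))) = 142/14 ≈ 10.1429.
floor = 10.
k = max(1, 10) = 10.

10


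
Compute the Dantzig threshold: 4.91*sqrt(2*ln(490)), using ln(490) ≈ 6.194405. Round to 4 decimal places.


ln(490) ≈ 6.194405.
2*ln(n) ≈ 12.38881.
sqrt(2*ln(n)) ≈ sqrt(12.38881) ≈ 3.519774.
threshold ≈ 4.91*3.519774 = 17.28209034 ≈ 17.2821.

17.2821


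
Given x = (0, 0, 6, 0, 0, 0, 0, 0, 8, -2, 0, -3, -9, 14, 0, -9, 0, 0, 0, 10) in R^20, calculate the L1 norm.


Non-zero entries: [(2, 6), (8, 8), (9, -2), (11, -3), (12, -9), (13, 14), (15, -9), (19, 10)]
Absolute values: [6, 8, 2, 3, 9, 14, 9, 10]
||x||_1 = sum = 61.

61


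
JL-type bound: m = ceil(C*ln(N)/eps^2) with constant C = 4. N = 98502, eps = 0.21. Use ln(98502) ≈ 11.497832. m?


ln(98502) ≈ 11.497832.
eps^2 = 0.21^2 = 0.0441.
C*ln(N)/eps^2 ≈ 4*11.497832/0.0441 ≈ 1042.8873.
m = ceil(1042.8873) = 1043.

1043


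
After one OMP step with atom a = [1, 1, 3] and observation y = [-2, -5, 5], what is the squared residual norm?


a^T a = 11.
a^T y = 8.
coeff = 8/11 = 8/11.
||r||^2 = 530/11.

530/11


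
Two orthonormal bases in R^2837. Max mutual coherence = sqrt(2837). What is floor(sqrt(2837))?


53^2 = 2809 <= 2837 < 2916 = 54^2, so 53 <= sqrt(2837) < 54.
floor(sqrt(2837)) = 53.

53


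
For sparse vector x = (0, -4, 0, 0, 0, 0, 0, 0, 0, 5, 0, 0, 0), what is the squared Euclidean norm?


Non-zero entries: [(1, -4), (9, 5)]
Squares: [16, 25]
||x||_2^2 = sum = 41.

41


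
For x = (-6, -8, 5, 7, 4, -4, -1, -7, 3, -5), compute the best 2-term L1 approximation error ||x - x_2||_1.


Sorted |x_i| descending: [8, 7, 7, 6, 5, 5, 4, 4, 3, 1]
Keep top 2: [8, 7]
Tail entries: [7, 6, 5, 5, 4, 4, 3, 1]
L1 error = sum of tail = 35.

35


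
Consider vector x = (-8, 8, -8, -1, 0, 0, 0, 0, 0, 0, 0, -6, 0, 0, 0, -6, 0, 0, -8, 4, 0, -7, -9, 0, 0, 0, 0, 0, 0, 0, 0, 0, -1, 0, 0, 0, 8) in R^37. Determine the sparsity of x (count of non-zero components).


Non-zero positions: [0, 1, 2, 3, 11, 15, 18, 19, 21, 22, 32, 36].
Sparsity = 12.

12


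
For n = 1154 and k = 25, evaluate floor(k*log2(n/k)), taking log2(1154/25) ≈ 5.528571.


log2(n/k) = log2(1154/25) ≈ 5.528571.
k*log2(n/k) ≈ 25*5.528571 = 138.214275.
floor(138.214275) = 138.

138


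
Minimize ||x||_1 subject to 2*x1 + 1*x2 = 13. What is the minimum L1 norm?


Axis intercepts:
  x1 = 13/2, x2 = 0: L1 = 13/2
  x1 = 0, x2 = 13: L1 = 13
x* = (13/2, 0)
||x*||_1 = 13/2.

13/2


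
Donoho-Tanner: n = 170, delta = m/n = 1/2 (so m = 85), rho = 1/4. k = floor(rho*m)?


m = 1/2*170 = 85.
rho = 1/4.
rho*m = 1/4*85 = 21.25.
k = floor(21.25) = 21.

21


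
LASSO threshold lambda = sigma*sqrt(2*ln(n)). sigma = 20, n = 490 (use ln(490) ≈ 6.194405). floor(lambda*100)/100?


ln(490) ≈ 6.194405.
2*ln(n) ≈ 12.38881.
sqrt(2*ln(n)) ≈ sqrt(12.38881) ≈ 3.519774.
lambda ≈ 20*3.519774 = 70.39548.
floor(lambda*100)/100 = 70.39.

70.39


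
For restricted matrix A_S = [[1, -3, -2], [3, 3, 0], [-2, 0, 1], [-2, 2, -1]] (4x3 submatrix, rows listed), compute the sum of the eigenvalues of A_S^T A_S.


Sum of eigenvalues of A_S^T A_S = trace(A_S^T A_S) = sum of squared column norms of A_S.
A_S^T A_S diagonal: [18, 22, 6].
trace = 18 + 22 + 6 = 46.

46


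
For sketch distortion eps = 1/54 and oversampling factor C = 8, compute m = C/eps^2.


1/eps = 54.
(1/eps)^2 = 2916.
m = 8*2916 = 23328.

23328


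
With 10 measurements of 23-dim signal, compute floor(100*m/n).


100*m/n = 100*10/23 ≈ 43.4783.
floor = 43.

43


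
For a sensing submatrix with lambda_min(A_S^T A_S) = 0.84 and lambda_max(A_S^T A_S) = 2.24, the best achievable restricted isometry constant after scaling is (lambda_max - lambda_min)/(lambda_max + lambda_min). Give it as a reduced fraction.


lambda_max - lambda_min = 2.24 - 0.84 = 1.40.
lambda_max + lambda_min = 2.24 + 0.84 = 3.08.
delta = 1.40/3.08 = 140/308 = 5/11.

5/11


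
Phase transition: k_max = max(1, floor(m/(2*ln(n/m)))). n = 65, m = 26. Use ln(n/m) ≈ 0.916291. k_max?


n/m = 65/26 = 5/2.
ln(n/m) ≈ 0.916291.
2*ln(n/m) ≈ 1.832582.
m/(2*ln(n/m)) ≈ 26/1.832582 ≈ 14.1876.
floor = 14.
k_max = max(1, 14) = 14.

14


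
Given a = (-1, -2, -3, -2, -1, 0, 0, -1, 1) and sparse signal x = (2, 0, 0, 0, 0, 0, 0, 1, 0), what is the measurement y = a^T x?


Non-zero terms: ['-1*2', '-1*1']
Products: [-2, -1]
y = sum = -3.

-3


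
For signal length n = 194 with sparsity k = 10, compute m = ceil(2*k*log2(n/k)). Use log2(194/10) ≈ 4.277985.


log2(n/k) = log2(194/10) ≈ 4.277985.
2*k*log2(n/k) ≈ 2*10*4.277985 = 85.5597.
m = ceil(85.5597) = 86.

86


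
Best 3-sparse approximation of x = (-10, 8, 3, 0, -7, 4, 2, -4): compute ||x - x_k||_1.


Sorted |x_i| descending: [10, 8, 7, 4, 4, 3, 2, 0]
Keep top 3: [10, 8, 7]
Tail entries: [4, 4, 3, 2, 0]
L1 error = sum of tail = 13.

13


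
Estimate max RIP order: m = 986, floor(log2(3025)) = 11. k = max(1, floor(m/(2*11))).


floor(log2(3025)) = 11.
2*11 = 22.
m/(2*floor(log2(n))) = 986/22 ≈ 44.8182.
floor = 44.
k = max(1, 44) = 44.

44


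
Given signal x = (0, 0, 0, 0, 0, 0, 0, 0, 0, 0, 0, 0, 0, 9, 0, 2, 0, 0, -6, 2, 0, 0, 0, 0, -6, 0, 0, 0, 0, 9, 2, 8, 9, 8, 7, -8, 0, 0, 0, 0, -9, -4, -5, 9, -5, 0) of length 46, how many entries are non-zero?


Non-zero positions: [13, 15, 18, 19, 24, 29, 30, 31, 32, 33, 34, 35, 40, 41, 42, 43, 44].
Sparsity = 17.

17


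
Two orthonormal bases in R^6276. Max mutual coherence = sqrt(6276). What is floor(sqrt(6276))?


79^2 = 6241 <= 6276 < 6400 = 80^2, so 79 <= sqrt(6276) < 80.
floor(sqrt(6276)) = 79.

79


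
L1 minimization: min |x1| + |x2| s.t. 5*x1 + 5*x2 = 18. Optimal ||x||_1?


Axis intercepts:
  x1 = 18/5, x2 = 0: L1 = 18/5
  x1 = 0, x2 = 18/5: L1 = 18/5
x* = (18/5, 0)
||x*||_1 = 18/5.

18/5


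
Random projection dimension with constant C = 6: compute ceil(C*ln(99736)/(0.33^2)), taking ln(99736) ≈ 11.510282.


ln(99736) ≈ 11.510282.
eps^2 = 0.33^2 = 0.1089.
C*ln(N)/eps^2 ≈ 6*11.510282/0.1089 ≈ 634.1753.
m = ceil(634.1753) = 635.

635


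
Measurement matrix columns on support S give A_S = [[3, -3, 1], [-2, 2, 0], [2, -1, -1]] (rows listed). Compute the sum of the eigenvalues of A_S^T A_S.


Sum of eigenvalues of A_S^T A_S = trace(A_S^T A_S) = sum of squared column norms of A_S.
A_S^T A_S diagonal: [17, 14, 2].
trace = 17 + 14 + 2 = 33.

33


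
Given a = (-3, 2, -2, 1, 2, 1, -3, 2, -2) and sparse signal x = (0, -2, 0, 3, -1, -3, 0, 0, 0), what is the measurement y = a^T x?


Non-zero terms: ['2*-2', '1*3', '2*-1', '1*-3']
Products: [-4, 3, -2, -3]
y = sum = -6.

-6


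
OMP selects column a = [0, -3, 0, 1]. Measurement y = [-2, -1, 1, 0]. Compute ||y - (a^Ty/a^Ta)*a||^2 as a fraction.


a^T a = 10.
a^T y = 3.
coeff = 3/10 = 3/10.
||r||^2 = 51/10.

51/10


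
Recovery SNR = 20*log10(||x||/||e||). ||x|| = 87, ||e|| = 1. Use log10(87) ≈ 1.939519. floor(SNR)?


||x||/||e|| = 87/1 = 87.
log10(87) ≈ 1.939519.
20*log10(||x||/||e||) ≈ 20*1.939519 = 38.79038.
floor(38.79038) = 38.

38


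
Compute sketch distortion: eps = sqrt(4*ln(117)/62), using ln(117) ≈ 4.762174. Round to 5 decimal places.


ln(117) ≈ 4.762174.
4*ln(N)/m ≈ 4*4.762174/62 ≈ 0.30723703.
eps = sqrt(0.30723703) ≈ 0.5542897 ≈ 0.55429.

0.55429


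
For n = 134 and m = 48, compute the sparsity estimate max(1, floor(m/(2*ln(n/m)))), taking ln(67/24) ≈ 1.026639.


n/m = 134/48 = 67/24.
ln(n/m) ≈ 1.026639.
2*ln(n/m) ≈ 2.053278.
m/(2*ln(n/m)) ≈ 48/2.053278 ≈ 23.3773.
floor = 23.
k_max = max(1, 23) = 23.

23


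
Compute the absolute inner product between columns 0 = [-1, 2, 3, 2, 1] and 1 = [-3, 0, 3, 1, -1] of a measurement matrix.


Inner product: -1*-3 + 2*0 + 3*3 + 2*1 + 1*-1
Products: [3, 0, 9, 2, -1]
Sum = 13.
|dot| = 13.

13


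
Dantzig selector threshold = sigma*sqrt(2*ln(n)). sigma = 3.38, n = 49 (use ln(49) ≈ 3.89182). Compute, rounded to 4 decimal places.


ln(49) ≈ 3.89182.
2*ln(n) ≈ 7.78364.
sqrt(2*ln(n)) ≈ sqrt(7.78364) ≈ 2.789918.
threshold ≈ 3.38*2.789918 = 9.42992284 ≈ 9.4299.

9.4299


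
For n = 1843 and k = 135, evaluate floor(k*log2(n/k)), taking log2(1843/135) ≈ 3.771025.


log2(n/k) = log2(1843/135) ≈ 3.771025.
k*log2(n/k) ≈ 135*3.771025 = 509.088375.
floor(509.088375) = 509.

509


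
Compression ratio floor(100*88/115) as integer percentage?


100*m/n = 100*88/115 ≈ 76.5217.
floor = 76.

76


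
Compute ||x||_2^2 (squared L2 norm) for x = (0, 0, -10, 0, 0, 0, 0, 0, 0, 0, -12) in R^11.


Non-zero entries: [(2, -10), (10, -12)]
Squares: [100, 144]
||x||_2^2 = sum = 244.

244


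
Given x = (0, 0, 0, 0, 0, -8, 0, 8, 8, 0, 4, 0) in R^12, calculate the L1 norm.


Non-zero entries: [(5, -8), (7, 8), (8, 8), (10, 4)]
Absolute values: [8, 8, 8, 4]
||x||_1 = sum = 28.

28


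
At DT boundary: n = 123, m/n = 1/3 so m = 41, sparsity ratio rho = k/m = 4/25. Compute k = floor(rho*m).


m = 1/3*123 = 41.
rho = 4/25.
rho*m = 4/25*41 = 6.56.
k = floor(6.56) = 6.

6


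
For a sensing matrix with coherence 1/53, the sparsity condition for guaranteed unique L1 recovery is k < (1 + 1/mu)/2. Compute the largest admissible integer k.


1/mu = 53.
1 + 1/mu = 54.
(1 + 1/mu)/2 = 27 is an integer and the inequality is strict, so k_max = 27 - 1 = 26.

26


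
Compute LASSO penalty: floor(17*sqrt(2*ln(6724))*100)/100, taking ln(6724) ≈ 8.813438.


ln(6724) ≈ 8.813438.
2*ln(n) ≈ 17.626876.
sqrt(2*ln(n)) ≈ sqrt(17.626876) ≈ 4.198437.
lambda ≈ 17*4.198437 = 71.373429.
floor(lambda*100)/100 = 71.37.

71.37


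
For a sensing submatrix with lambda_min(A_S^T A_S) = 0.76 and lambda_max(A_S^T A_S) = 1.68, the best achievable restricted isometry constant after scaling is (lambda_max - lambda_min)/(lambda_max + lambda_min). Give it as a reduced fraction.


lambda_max - lambda_min = 1.68 - 0.76 = 0.92.
lambda_max + lambda_min = 1.68 + 0.76 = 2.44.
delta = 0.92/2.44 = 92/244 = 23/61.

23/61


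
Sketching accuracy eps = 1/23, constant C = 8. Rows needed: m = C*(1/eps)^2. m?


1/eps = 23.
(1/eps)^2 = 529.
m = 8*529 = 4232.

4232


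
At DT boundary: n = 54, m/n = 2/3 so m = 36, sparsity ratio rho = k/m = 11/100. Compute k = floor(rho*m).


m = 2/3*54 = 36.
rho = 11/100.
rho*m = 11/100*36 = 3.96.
k = floor(3.96) = 3.

3


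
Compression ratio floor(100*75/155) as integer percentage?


100*m/n = 100*75/155 ≈ 48.3871.
floor = 48.

48


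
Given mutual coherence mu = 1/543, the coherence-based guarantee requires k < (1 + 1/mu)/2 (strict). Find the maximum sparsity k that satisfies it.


1/mu = 543.
1 + 1/mu = 544.
(1 + 1/mu)/2 = 272 is an integer and the inequality is strict, so k_max = 272 - 1 = 271.

271


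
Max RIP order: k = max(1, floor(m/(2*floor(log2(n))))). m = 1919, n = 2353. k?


floor(log2(2353)) = 11.
2*11 = 22.
m/(2*floor(log2(n))) = 1919/22 ≈ 87.2273.
floor = 87.
k = max(1, 87) = 87.

87


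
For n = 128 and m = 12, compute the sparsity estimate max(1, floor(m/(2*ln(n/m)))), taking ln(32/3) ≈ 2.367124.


n/m = 128/12 = 32/3.
ln(n/m) ≈ 2.367124.
2*ln(n/m) ≈ 4.734248.
m/(2*ln(n/m)) ≈ 12/4.734248 ≈ 2.5347.
floor = 2.
k_max = max(1, 2) = 2.

2


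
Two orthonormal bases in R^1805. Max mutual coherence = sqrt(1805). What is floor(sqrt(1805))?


42^2 = 1764 <= 1805 < 1849 = 43^2, so 42 <= sqrt(1805) < 43.
floor(sqrt(1805)) = 42.

42


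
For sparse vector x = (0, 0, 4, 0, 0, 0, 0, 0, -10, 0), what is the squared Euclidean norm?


Non-zero entries: [(2, 4), (8, -10)]
Squares: [16, 100]
||x||_2^2 = sum = 116.

116


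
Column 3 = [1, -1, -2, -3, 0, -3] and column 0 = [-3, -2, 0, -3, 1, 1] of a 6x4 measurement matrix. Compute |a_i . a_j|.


Inner product: 1*-3 + -1*-2 + -2*0 + -3*-3 + 0*1 + -3*1
Products: [-3, 2, 0, 9, 0, -3]
Sum = 5.
|dot| = 5.

5


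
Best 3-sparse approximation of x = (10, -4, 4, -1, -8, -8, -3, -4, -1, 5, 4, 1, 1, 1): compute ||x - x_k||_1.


Sorted |x_i| descending: [10, 8, 8, 5, 4, 4, 4, 4, 3, 1, 1, 1, 1, 1]
Keep top 3: [10, 8, 8]
Tail entries: [5, 4, 4, 4, 4, 3, 1, 1, 1, 1, 1]
L1 error = sum of tail = 29.

29


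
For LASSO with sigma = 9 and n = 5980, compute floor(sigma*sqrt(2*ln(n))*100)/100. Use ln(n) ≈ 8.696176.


ln(5980) ≈ 8.696176.
2*ln(n) ≈ 17.392352.
sqrt(2*ln(n)) ≈ sqrt(17.392352) ≈ 4.170414.
lambda ≈ 9*4.170414 = 37.533726.
floor(lambda*100)/100 = 37.53.

37.53


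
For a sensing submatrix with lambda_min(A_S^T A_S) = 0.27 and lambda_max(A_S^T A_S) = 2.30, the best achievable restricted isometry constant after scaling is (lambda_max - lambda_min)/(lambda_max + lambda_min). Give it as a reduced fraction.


lambda_max - lambda_min = 2.30 - 0.27 = 2.03.
lambda_max + lambda_min = 2.30 + 0.27 = 2.57.
delta = 2.03/2.57 = 203/257.

203/257


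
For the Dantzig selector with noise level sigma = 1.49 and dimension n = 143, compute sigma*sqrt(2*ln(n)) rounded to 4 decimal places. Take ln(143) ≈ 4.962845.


ln(143) ≈ 4.962845.
2*ln(n) ≈ 9.92569.
sqrt(2*ln(n)) ≈ sqrt(9.92569) ≈ 3.150506.
threshold ≈ 1.49*3.150506 = 4.69425394 ≈ 4.6943.

4.6943


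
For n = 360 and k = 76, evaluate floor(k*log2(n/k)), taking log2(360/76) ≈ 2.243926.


log2(n/k) = log2(360/76) ≈ 2.243926.
k*log2(n/k) ≈ 76*2.243926 = 170.538376.
floor(170.538376) = 170.

170


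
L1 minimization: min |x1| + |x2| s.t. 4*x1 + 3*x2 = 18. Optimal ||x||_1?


Axis intercepts:
  x1 = 9/2, x2 = 0: L1 = 9/2
  x1 = 0, x2 = 6: L1 = 6
x* = (9/2, 0)
||x*||_1 = 9/2.

9/2


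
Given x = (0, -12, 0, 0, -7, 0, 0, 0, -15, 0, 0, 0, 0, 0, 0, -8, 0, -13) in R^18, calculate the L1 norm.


Non-zero entries: [(1, -12), (4, -7), (8, -15), (15, -8), (17, -13)]
Absolute values: [12, 7, 15, 8, 13]
||x||_1 = sum = 55.

55
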